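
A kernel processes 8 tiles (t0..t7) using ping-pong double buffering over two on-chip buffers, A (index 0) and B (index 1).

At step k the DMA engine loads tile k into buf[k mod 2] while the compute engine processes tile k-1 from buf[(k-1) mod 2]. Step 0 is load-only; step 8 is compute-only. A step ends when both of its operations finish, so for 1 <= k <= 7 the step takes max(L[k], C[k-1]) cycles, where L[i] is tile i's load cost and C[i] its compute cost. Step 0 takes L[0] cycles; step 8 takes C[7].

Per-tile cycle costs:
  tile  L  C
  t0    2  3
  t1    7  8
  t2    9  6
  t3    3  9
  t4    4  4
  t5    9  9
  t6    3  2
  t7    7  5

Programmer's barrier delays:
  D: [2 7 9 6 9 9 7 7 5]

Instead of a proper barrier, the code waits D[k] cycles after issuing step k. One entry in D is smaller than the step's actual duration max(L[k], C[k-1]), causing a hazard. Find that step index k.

k=0 barrier L[0]=2→2c, D[0]=2 ok
k=1 barrier max(L[1]=7,C[0]=3)→7c, D[1]=7 ok
k=2 barrier max(L[2]=9,C[1]=8)→9c, D[2]=9 ok
k=3 barrier max(L[3]=3,C[2]=6)→6c, D[3]=6 ok
k=4 barrier max(L[4]=4,C[3]=9)→9c, D[4]=9 ok
k=5 barrier max(L[5]=9,C[4]=4)→9c, D[5]=9 ok
k=6 barrier max(L[6]=3,C[5]=9)→9c, D[6]=7 SHORT
k=7 barrier max(L[7]=7,C[6]=2)→7c, D[7]=7 ok
k=8 barrier C[7]=5→5c, D[8]=5 ok

hazard at step 6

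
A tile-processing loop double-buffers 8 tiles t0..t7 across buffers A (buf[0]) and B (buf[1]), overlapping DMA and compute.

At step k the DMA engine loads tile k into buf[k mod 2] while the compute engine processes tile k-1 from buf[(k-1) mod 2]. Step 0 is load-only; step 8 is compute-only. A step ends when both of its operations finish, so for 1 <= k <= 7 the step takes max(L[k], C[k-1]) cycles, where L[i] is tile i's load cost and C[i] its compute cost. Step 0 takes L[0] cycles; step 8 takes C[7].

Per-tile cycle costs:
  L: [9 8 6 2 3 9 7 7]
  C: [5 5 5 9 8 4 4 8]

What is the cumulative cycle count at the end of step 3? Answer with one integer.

  0. 9=9c; end=9; A:t0 B:-
  1. max(8,5)=8c; end=17; A:t0 B:t1
  2. max(6,5)=6c; end=23; A:t2 B:t1
  3. max(2,5)=5c; end=28; A:t2 B:t3
  4. max(3,9)=9c; end=37; A:t4 B:t3
  5. max(9,8)=9c; end=46; A:t4 B:t5
  6. max(7,4)=7c; end=53; A:t6 B:t5
  7. max(7,4)=7c; end=60; A:t6 B:t7
  8. 8=8c; end=68; A:t6 B:t7

end_cycle[3] = 28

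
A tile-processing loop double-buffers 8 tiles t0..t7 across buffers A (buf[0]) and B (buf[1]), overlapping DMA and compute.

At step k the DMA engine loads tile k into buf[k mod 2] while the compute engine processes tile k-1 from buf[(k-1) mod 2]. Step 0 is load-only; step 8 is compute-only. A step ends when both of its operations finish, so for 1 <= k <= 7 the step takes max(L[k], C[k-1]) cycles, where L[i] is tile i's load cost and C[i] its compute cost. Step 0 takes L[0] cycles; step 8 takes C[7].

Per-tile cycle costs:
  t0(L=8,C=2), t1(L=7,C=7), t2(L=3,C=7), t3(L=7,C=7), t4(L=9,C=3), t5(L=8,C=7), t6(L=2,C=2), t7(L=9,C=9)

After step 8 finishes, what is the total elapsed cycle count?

end_cycle[8] = 71

k=0 load=t0/8c comp=- wait=8 total=8
k=1 load=t1/7c comp=t0/2c wait=7 total=15
k=2 load=t2/3c comp=t1/7c wait=7 total=22
k=3 load=t3/7c comp=t2/7c wait=7 total=29
k=4 load=t4/9c comp=t3/7c wait=9 total=38
k=5 load=t5/8c comp=t4/3c wait=8 total=46
k=6 load=t6/2c comp=t5/7c wait=7 total=53
k=7 load=t7/9c comp=t6/2c wait=9 total=62
k=8 load=- comp=t7/9c wait=9 total=71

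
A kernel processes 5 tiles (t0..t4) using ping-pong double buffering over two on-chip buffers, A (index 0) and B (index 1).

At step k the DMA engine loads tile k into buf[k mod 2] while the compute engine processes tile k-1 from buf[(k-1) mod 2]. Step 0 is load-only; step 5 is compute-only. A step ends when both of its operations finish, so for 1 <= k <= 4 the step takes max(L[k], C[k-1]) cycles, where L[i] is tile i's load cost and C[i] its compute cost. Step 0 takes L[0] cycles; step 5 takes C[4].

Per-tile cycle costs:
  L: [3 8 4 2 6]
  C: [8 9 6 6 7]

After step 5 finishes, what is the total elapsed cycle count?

end_cycle[5] = 39

step 0: L[0]=3 → dur=3, Σ=3 | A=load:t0 B=idle [load-only]
step 1: L[1]=8 C[0]=8 → dur=8, Σ=11 | A=compute:t0 B=load:t1 [tied]
step 2: L[2]=4 C[1]=9 → dur=9, Σ=20 | A=load:t2 B=compute:t1 [compute-bound]
step 3: L[3]=2 C[2]=6 → dur=6, Σ=26 | A=compute:t2 B=load:t3 [compute-bound]
step 4: L[4]=6 C[3]=6 → dur=6, Σ=32 | A=load:t4 B=compute:t3 [tied]
step 5: C[4]=7 → dur=7, Σ=39 | A=compute:t4 B=idle [compute-only]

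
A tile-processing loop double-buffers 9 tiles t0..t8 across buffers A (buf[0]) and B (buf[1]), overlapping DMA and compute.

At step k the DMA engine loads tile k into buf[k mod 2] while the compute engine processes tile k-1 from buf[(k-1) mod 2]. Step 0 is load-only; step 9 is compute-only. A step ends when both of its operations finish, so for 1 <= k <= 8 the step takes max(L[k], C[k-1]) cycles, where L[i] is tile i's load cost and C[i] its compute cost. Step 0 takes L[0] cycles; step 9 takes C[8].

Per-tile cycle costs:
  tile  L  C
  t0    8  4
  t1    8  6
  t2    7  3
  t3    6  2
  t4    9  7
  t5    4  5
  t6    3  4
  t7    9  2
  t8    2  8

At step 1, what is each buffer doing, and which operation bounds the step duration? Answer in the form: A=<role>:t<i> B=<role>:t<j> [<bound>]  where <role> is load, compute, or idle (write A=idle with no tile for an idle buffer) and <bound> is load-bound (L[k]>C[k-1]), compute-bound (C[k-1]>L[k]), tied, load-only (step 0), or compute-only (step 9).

step 1: A=compute:t0 B=load:t1 [load-bound]

step 0: L[0]=8 → dur=8, Σ=8 | A=load:t0 B=idle [load-only]
step 1: L[1]=8 C[0]=4 → dur=8, Σ=16 | A=compute:t0 B=load:t1 [load-bound]
step 2: L[2]=7 C[1]=6 → dur=7, Σ=23 | A=load:t2 B=compute:t1 [load-bound]
step 3: L[3]=6 C[2]=3 → dur=6, Σ=29 | A=compute:t2 B=load:t3 [load-bound]
step 4: L[4]=9 C[3]=2 → dur=9, Σ=38 | A=load:t4 B=compute:t3 [load-bound]
step 5: L[5]=4 C[4]=7 → dur=7, Σ=45 | A=compute:t4 B=load:t5 [compute-bound]
step 6: L[6]=3 C[5]=5 → dur=5, Σ=50 | A=load:t6 B=compute:t5 [compute-bound]
step 7: L[7]=9 C[6]=4 → dur=9, Σ=59 | A=compute:t6 B=load:t7 [load-bound]
step 8: L[8]=2 C[7]=2 → dur=2, Σ=61 | A=load:t8 B=compute:t7 [tied]
step 9: C[8]=8 → dur=8, Σ=69 | A=compute:t8 B=idle [compute-only]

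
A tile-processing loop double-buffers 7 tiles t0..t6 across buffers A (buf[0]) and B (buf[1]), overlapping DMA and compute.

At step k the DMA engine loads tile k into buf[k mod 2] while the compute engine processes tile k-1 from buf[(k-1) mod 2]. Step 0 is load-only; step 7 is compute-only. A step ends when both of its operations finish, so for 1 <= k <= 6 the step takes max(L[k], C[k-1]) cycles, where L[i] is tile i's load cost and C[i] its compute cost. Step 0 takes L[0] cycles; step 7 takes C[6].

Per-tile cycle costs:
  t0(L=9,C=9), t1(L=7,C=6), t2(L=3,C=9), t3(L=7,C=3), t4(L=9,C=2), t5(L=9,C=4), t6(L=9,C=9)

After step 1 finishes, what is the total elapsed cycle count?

step 0: L[0]=9 → dur=9, Σ=9 | A=load:t0 B=idle [load-only]
step 1: L[1]=7 C[0]=9 → dur=9, Σ=18 | A=compute:t0 B=load:t1 [compute-bound]
step 2: L[2]=3 C[1]=6 → dur=6, Σ=24 | A=load:t2 B=compute:t1 [compute-bound]
step 3: L[3]=7 C[2]=9 → dur=9, Σ=33 | A=compute:t2 B=load:t3 [compute-bound]
step 4: L[4]=9 C[3]=3 → dur=9, Σ=42 | A=load:t4 B=compute:t3 [load-bound]
step 5: L[5]=9 C[4]=2 → dur=9, Σ=51 | A=compute:t4 B=load:t5 [load-bound]
step 6: L[6]=9 C[5]=4 → dur=9, Σ=60 | A=load:t6 B=compute:t5 [load-bound]
step 7: C[6]=9 → dur=9, Σ=69 | A=compute:t6 B=idle [compute-only]

end_cycle[1] = 18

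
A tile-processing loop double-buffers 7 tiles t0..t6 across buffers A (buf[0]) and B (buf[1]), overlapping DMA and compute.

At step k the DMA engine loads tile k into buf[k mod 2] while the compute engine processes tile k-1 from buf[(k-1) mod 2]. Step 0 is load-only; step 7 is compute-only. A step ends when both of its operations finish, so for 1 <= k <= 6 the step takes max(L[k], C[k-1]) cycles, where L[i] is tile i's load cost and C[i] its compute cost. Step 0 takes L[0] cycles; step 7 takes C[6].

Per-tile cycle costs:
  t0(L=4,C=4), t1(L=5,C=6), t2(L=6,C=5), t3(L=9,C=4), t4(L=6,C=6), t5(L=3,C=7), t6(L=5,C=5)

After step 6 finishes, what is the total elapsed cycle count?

end_cycle[6] = 43

[0] DMA t0→A (4c) ∥ CU idle ⇒ 4c, clock 4
[1] DMA t1→B (5c) ∥ CU A:t0 (4c) ⇒ 5c, clock 9
[2] DMA t2→A (6c) ∥ CU B:t1 (6c) ⇒ 6c, clock 15
[3] DMA t3→B (9c) ∥ CU A:t2 (5c) ⇒ 9c, clock 24
[4] DMA t4→A (6c) ∥ CU B:t3 (4c) ⇒ 6c, clock 30
[5] DMA t5→B (3c) ∥ CU A:t4 (6c) ⇒ 6c, clock 36
[6] DMA t6→A (5c) ∥ CU B:t5 (7c) ⇒ 7c, clock 43
[7] DMA idle ∥ CU A:t6 (5c) ⇒ 5c, clock 48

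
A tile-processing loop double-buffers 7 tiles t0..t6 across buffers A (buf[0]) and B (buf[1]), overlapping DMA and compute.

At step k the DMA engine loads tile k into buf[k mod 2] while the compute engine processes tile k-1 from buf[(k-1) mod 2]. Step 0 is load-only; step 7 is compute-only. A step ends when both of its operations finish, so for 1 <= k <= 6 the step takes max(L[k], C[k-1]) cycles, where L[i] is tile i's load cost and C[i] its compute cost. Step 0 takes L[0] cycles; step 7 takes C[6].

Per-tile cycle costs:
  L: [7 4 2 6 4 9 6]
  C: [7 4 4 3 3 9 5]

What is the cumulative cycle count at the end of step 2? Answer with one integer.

end_cycle[2] = 18

step 0: L[0]=7 → dur=7, Σ=7 | A=load:t0 B=idle [load-only]
step 1: L[1]=4 C[0]=7 → dur=7, Σ=14 | A=compute:t0 B=load:t1 [compute-bound]
step 2: L[2]=2 C[1]=4 → dur=4, Σ=18 | A=load:t2 B=compute:t1 [compute-bound]
step 3: L[3]=6 C[2]=4 → dur=6, Σ=24 | A=compute:t2 B=load:t3 [load-bound]
step 4: L[4]=4 C[3]=3 → dur=4, Σ=28 | A=load:t4 B=compute:t3 [load-bound]
step 5: L[5]=9 C[4]=3 → dur=9, Σ=37 | A=compute:t4 B=load:t5 [load-bound]
step 6: L[6]=6 C[5]=9 → dur=9, Σ=46 | A=load:t6 B=compute:t5 [compute-bound]
step 7: C[6]=5 → dur=5, Σ=51 | A=compute:t6 B=idle [compute-only]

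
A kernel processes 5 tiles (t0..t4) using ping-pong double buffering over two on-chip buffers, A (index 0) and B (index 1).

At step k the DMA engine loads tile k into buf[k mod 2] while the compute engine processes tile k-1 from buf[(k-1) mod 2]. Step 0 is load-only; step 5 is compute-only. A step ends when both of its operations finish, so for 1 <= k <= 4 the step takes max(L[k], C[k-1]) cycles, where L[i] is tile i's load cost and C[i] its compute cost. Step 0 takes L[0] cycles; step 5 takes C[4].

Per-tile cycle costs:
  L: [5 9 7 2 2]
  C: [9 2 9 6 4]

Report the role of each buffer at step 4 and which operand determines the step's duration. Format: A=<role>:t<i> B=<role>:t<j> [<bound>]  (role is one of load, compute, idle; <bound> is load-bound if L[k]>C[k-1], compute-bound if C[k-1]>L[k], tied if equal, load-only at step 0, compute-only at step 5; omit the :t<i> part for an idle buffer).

step 4: A=load:t4 B=compute:t3 [compute-bound]

[0] DMA t0→A (5c) ∥ CU idle ⇒ 5c, clock 5
[1] DMA t1→B (9c) ∥ CU A:t0 (9c) ⇒ 9c, clock 14
[2] DMA t2→A (7c) ∥ CU B:t1 (2c) ⇒ 7c, clock 21
[3] DMA t3→B (2c) ∥ CU A:t2 (9c) ⇒ 9c, clock 30
[4] DMA t4→A (2c) ∥ CU B:t3 (6c) ⇒ 6c, clock 36
[5] DMA idle ∥ CU A:t4 (4c) ⇒ 4c, clock 40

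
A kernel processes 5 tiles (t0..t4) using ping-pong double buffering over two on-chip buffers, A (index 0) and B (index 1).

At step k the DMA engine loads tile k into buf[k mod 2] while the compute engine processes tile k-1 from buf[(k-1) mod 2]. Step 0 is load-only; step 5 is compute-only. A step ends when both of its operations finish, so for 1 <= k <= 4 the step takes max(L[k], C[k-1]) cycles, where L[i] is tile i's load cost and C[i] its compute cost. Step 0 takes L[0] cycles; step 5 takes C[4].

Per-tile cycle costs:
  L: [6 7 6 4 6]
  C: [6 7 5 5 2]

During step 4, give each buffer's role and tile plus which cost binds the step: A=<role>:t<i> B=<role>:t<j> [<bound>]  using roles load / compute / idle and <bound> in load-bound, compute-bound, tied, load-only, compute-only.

step 4: A=load:t4 B=compute:t3 [load-bound]

step 0: L[0]=6 → dur=6, Σ=6 | A=load:t0 B=idle [load-only]
step 1: L[1]=7 C[0]=6 → dur=7, Σ=13 | A=compute:t0 B=load:t1 [load-bound]
step 2: L[2]=6 C[1]=7 → dur=7, Σ=20 | A=load:t2 B=compute:t1 [compute-bound]
step 3: L[3]=4 C[2]=5 → dur=5, Σ=25 | A=compute:t2 B=load:t3 [compute-bound]
step 4: L[4]=6 C[3]=5 → dur=6, Σ=31 | A=load:t4 B=compute:t3 [load-bound]
step 5: C[4]=2 → dur=2, Σ=33 | A=compute:t4 B=idle [compute-only]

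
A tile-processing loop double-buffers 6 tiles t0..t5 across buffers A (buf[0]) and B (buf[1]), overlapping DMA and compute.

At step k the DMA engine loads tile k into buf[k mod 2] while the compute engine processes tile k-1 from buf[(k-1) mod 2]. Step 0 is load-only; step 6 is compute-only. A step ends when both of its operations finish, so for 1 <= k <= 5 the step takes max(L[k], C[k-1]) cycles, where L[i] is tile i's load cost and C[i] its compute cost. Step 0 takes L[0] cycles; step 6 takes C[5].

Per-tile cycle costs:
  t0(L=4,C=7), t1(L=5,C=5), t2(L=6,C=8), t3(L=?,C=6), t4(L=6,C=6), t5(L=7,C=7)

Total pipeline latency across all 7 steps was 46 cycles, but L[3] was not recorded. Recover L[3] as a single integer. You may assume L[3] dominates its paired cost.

step 0 | dur = L[0]=4 = 4
step 1 | dur = max(L[1]=5, C[0]=7) = 7
step 2 | dur = max(L[2]=6, C[1]=5) = 6
step 3 | dur = max(L[3]=?, C[2]=8) = L[3]  (unknown; binding)
step 4 | dur = max(L[4]=6, C[3]=6) = 6
step 5 | dur = max(L[5]=7, C[4]=6) = 7
step 6 | dur = C[5]=7 = 7
sum of known step durations = 37
dur[3] = total - known = 46 - 37 = 9
L[3] is the binding max in step 3, so L[3] = dur[3] = 9

L[3] = 9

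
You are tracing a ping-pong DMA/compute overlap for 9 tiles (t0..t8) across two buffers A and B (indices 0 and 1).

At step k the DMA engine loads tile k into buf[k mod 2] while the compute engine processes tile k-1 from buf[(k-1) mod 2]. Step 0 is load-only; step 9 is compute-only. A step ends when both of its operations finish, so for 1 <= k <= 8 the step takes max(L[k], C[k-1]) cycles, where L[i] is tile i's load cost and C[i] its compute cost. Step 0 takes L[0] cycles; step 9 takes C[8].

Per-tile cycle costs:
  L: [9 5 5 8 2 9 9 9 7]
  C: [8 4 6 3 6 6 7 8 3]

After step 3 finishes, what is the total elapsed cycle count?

end_cycle[3] = 30

[0] DMA t0→A (9c) ∥ CU idle ⇒ 9c, clock 9
[1] DMA t1→B (5c) ∥ CU A:t0 (8c) ⇒ 8c, clock 17
[2] DMA t2→A (5c) ∥ CU B:t1 (4c) ⇒ 5c, clock 22
[3] DMA t3→B (8c) ∥ CU A:t2 (6c) ⇒ 8c, clock 30
[4] DMA t4→A (2c) ∥ CU B:t3 (3c) ⇒ 3c, clock 33
[5] DMA t5→B (9c) ∥ CU A:t4 (6c) ⇒ 9c, clock 42
[6] DMA t6→A (9c) ∥ CU B:t5 (6c) ⇒ 9c, clock 51
[7] DMA t7→B (9c) ∥ CU A:t6 (7c) ⇒ 9c, clock 60
[8] DMA t8→A (7c) ∥ CU B:t7 (8c) ⇒ 8c, clock 68
[9] DMA idle ∥ CU A:t8 (3c) ⇒ 3c, clock 71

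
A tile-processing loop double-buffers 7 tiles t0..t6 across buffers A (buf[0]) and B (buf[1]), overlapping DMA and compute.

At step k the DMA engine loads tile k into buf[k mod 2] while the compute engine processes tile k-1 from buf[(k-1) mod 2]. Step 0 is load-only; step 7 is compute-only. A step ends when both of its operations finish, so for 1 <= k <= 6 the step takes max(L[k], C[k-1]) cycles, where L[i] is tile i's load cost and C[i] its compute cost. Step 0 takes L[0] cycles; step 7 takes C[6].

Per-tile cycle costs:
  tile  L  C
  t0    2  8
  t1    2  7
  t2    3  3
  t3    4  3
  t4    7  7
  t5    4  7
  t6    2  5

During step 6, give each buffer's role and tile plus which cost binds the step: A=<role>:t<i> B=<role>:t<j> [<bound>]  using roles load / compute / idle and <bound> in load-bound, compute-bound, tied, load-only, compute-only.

step 6: A=load:t6 B=compute:t5 [compute-bound]

k=0 load=t0/2c comp=- wait=2 total=2
k=1 load=t1/2c comp=t0/8c wait=8 total=10
k=2 load=t2/3c comp=t1/7c wait=7 total=17
k=3 load=t3/4c comp=t2/3c wait=4 total=21
k=4 load=t4/7c comp=t3/3c wait=7 total=28
k=5 load=t5/4c comp=t4/7c wait=7 total=35
k=6 load=t6/2c comp=t5/7c wait=7 total=42
k=7 load=- comp=t6/5c wait=5 total=47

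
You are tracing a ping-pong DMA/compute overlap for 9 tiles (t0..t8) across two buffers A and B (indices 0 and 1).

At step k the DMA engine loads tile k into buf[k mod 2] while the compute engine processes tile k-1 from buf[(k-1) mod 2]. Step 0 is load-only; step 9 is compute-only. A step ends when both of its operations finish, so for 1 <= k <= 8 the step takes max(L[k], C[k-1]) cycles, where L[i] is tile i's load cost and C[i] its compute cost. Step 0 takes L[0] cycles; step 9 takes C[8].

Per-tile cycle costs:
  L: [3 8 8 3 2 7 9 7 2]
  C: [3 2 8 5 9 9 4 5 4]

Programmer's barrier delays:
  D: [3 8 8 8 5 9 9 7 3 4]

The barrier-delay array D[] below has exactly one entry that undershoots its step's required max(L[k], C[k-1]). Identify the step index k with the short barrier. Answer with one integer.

[0] required=L[0]=3=3 vs D=3 ok
[1] required=max(L[1]=8,C[0]=3)=8 vs D=8 ok
[2] required=max(L[2]=8,C[1]=2)=8 vs D=8 ok
[3] required=max(L[3]=3,C[2]=8)=8 vs D=8 ok
[4] required=max(L[4]=2,C[3]=5)=5 vs D=5 ok
[5] required=max(L[5]=7,C[4]=9)=9 vs D=9 ok
[6] required=max(L[6]=9,C[5]=9)=9 vs D=9 ok
[7] required=max(L[7]=7,C[6]=4)=7 vs D=7 ok
[8] required=max(L[8]=2,C[7]=5)=5 vs D=3 SHORT
[9] required=C[8]=4=4 vs D=4 ok

hazard at step 8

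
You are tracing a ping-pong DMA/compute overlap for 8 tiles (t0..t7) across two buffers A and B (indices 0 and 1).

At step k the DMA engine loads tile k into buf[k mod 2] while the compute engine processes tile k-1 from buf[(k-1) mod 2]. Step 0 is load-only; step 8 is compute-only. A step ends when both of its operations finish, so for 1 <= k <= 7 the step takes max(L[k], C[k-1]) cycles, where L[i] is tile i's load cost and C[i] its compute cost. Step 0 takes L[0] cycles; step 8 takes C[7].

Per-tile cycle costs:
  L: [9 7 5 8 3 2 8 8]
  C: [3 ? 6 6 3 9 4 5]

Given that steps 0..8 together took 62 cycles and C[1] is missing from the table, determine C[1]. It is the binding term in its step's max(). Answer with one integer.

C[1] = 7

step 0 = dur = L[0]=9 = 9
step 1 = dur = max(L[1]=7, C[0]=3) = 7
step 2 = dur = max(L[2]=5, C[1]=?) = C[1]  (unknown; binding)
step 3 = dur = max(L[3]=8, C[2]=6) = 8
step 4 = dur = max(L[4]=3, C[3]=6) = 6
step 5 = dur = max(L[5]=2, C[4]=3) = 3
step 6 = dur = max(L[6]=8, C[5]=9) = 9
step 7 = dur = max(L[7]=8, C[6]=4) = 8
step 8 = dur = C[7]=5 = 5
sum of known step durations = 55
dur[2] = total - known = 62 - 55 = 7
C[1] is the binding max in step 2, so C[1] = dur[2] = 7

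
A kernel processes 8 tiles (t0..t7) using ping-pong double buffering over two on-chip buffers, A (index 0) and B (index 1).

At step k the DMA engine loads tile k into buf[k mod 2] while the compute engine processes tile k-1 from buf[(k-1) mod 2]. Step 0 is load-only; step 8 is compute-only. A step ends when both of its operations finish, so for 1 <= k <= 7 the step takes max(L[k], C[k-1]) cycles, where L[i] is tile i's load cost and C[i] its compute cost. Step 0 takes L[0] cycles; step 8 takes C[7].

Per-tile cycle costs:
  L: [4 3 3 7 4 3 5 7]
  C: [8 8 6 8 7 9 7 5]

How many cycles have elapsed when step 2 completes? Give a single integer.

[0] DMA t0→A (4c) ∥ CU idle ⇒ 4c, clock 4
[1] DMA t1→B (3c) ∥ CU A:t0 (8c) ⇒ 8c, clock 12
[2] DMA t2→A (3c) ∥ CU B:t1 (8c) ⇒ 8c, clock 20
[3] DMA t3→B (7c) ∥ CU A:t2 (6c) ⇒ 7c, clock 27
[4] DMA t4→A (4c) ∥ CU B:t3 (8c) ⇒ 8c, clock 35
[5] DMA t5→B (3c) ∥ CU A:t4 (7c) ⇒ 7c, clock 42
[6] DMA t6→A (5c) ∥ CU B:t5 (9c) ⇒ 9c, clock 51
[7] DMA t7→B (7c) ∥ CU A:t6 (7c) ⇒ 7c, clock 58
[8] DMA idle ∥ CU B:t7 (5c) ⇒ 5c, clock 63

end_cycle[2] = 20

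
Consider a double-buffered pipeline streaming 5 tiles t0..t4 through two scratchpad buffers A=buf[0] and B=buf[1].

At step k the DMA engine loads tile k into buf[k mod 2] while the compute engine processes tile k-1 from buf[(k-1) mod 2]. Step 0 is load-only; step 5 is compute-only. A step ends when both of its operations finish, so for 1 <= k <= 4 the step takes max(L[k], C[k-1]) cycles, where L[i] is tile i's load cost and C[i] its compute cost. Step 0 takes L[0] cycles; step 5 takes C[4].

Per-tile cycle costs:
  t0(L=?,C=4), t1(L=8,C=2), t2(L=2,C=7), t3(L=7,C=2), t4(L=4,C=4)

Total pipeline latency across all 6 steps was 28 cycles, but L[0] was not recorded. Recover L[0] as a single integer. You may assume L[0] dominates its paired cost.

step 0 → dur = L[0]=? = L[0]  (unknown; binding)
step 1 → dur = max(L[1]=8, C[0]=4) = 8
step 2 → dur = max(L[2]=2, C[1]=2) = 2
step 3 → dur = max(L[3]=7, C[2]=7) = 7
step 4 → dur = max(L[4]=4, C[3]=2) = 4
step 5 → dur = C[4]=4 = 4
sum of known step durations = 25
dur[0] = total - known = 28 - 25 = 3
L[0] is the binding max in step 0, so L[0] = dur[0] = 3

L[0] = 3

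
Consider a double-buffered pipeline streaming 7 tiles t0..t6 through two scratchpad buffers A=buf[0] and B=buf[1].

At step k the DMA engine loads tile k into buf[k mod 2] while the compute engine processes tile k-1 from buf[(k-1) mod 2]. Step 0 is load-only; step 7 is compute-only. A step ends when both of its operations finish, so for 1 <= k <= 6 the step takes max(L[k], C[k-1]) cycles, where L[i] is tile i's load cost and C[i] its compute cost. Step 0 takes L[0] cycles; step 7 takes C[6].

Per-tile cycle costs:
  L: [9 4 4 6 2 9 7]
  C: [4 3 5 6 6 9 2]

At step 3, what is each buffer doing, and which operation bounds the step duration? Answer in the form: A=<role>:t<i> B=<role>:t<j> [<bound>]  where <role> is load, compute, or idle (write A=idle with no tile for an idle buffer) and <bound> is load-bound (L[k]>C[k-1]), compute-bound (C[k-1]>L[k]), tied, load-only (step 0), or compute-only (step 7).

step 3: A=compute:t2 B=load:t3 [load-bound]

  0. 9=9c; end=9; A:t0 B:-
  1. max(4,4)=4c; end=13; A:t0 B:t1
  2. max(4,3)=4c; end=17; A:t2 B:t1
  3. max(6,5)=6c; end=23; A:t2 B:t3
  4. max(2,6)=6c; end=29; A:t4 B:t3
  5. max(9,6)=9c; end=38; A:t4 B:t5
  6. max(7,9)=9c; end=47; A:t6 B:t5
  7. 2=2c; end=49; A:t6 B:t5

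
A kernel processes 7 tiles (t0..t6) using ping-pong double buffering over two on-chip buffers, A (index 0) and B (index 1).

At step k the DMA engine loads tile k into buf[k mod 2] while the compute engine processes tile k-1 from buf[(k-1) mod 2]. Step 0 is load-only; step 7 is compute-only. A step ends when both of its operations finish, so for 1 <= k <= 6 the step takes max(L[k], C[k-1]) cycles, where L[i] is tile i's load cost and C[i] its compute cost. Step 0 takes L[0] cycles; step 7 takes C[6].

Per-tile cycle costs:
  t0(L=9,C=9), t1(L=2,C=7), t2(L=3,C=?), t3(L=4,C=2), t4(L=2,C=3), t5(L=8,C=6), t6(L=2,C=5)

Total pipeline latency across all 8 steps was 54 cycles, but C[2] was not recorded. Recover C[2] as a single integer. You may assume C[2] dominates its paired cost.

C[2] = 8

step 0 | dur = L[0]=9 = 9
step 1 | dur = max(L[1]=2, C[0]=9) = 9
step 2 | dur = max(L[2]=3, C[1]=7) = 7
step 3 | dur = max(L[3]=4, C[2]=?) = C[2]  (unknown; binding)
step 4 | dur = max(L[4]=2, C[3]=2) = 2
step 5 | dur = max(L[5]=8, C[4]=3) = 8
step 6 | dur = max(L[6]=2, C[5]=6) = 6
step 7 | dur = C[6]=5 = 5
sum of known step durations = 46
dur[3] = total - known = 54 - 46 = 8
C[2] is the binding max in step 3, so C[2] = dur[3] = 8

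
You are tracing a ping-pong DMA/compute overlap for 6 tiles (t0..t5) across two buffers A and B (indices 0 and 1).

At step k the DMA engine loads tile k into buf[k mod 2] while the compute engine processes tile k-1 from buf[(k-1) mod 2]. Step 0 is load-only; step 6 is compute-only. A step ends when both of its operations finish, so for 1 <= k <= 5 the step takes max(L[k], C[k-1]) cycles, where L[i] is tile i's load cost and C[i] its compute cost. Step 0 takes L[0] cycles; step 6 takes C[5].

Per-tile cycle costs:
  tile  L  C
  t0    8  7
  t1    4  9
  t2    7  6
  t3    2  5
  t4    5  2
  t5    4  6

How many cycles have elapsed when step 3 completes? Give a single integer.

[0] DMA t0→A (8c) ∥ CU idle ⇒ 8c, clock 8
[1] DMA t1→B (4c) ∥ CU A:t0 (7c) ⇒ 7c, clock 15
[2] DMA t2→A (7c) ∥ CU B:t1 (9c) ⇒ 9c, clock 24
[3] DMA t3→B (2c) ∥ CU A:t2 (6c) ⇒ 6c, clock 30
[4] DMA t4→A (5c) ∥ CU B:t3 (5c) ⇒ 5c, clock 35
[5] DMA t5→B (4c) ∥ CU A:t4 (2c) ⇒ 4c, clock 39
[6] DMA idle ∥ CU B:t5 (6c) ⇒ 6c, clock 45

end_cycle[3] = 30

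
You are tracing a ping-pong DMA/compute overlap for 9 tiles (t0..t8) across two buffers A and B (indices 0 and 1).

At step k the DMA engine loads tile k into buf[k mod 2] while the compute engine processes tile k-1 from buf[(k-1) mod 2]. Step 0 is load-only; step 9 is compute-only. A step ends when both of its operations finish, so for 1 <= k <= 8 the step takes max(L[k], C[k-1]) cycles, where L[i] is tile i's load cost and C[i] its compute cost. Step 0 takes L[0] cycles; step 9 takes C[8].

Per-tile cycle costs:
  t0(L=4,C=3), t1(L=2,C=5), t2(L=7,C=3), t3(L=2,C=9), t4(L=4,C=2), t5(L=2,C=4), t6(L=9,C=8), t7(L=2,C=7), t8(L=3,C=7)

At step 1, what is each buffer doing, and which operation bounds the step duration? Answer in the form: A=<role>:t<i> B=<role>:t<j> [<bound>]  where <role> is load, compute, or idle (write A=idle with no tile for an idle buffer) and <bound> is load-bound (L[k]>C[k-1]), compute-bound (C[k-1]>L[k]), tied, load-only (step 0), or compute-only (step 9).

step 1: A=compute:t0 B=load:t1 [compute-bound]

  0. 4=4c; end=4; A:t0 B:-
  1. max(2,3)=3c; end=7; A:t0 B:t1
  2. max(7,5)=7c; end=14; A:t2 B:t1
  3. max(2,3)=3c; end=17; A:t2 B:t3
  4. max(4,9)=9c; end=26; A:t4 B:t3
  5. max(2,2)=2c; end=28; A:t4 B:t5
  6. max(9,4)=9c; end=37; A:t6 B:t5
  7. max(2,8)=8c; end=45; A:t6 B:t7
  8. max(3,7)=7c; end=52; A:t8 B:t7
  9. 7=7c; end=59; A:t8 B:t7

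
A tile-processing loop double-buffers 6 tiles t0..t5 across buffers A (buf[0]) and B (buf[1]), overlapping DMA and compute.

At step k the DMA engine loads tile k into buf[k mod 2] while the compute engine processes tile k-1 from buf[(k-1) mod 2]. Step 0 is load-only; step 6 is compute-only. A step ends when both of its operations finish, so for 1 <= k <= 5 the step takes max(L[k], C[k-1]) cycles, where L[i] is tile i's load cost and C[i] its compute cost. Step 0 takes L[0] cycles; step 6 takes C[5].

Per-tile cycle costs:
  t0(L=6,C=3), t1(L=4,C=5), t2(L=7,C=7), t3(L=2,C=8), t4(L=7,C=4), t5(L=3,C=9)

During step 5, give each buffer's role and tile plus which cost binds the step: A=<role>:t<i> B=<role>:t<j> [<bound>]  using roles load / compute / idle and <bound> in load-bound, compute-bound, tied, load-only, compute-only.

[0] DMA t0→A (6c) ∥ CU idle ⇒ 6c, clock 6
[1] DMA t1→B (4c) ∥ CU A:t0 (3c) ⇒ 4c, clock 10
[2] DMA t2→A (7c) ∥ CU B:t1 (5c) ⇒ 7c, clock 17
[3] DMA t3→B (2c) ∥ CU A:t2 (7c) ⇒ 7c, clock 24
[4] DMA t4→A (7c) ∥ CU B:t3 (8c) ⇒ 8c, clock 32
[5] DMA t5→B (3c) ∥ CU A:t4 (4c) ⇒ 4c, clock 36
[6] DMA idle ∥ CU B:t5 (9c) ⇒ 9c, clock 45

step 5: A=compute:t4 B=load:t5 [compute-bound]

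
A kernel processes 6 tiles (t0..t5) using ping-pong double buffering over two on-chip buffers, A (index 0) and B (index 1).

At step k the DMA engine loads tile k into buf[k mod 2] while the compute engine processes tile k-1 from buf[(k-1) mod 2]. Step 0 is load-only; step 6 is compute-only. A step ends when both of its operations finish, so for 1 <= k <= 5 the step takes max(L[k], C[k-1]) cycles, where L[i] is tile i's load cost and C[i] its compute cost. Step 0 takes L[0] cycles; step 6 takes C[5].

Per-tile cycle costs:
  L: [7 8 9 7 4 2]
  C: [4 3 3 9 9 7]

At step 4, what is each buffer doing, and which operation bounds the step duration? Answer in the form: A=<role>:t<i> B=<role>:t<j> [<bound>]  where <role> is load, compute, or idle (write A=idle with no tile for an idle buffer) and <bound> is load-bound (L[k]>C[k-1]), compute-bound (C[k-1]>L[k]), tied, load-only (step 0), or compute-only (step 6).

step 0: L[0]=7 → dur=7, Σ=7 | A=load:t0 B=idle [load-only]
step 1: L[1]=8 C[0]=4 → dur=8, Σ=15 | A=compute:t0 B=load:t1 [load-bound]
step 2: L[2]=9 C[1]=3 → dur=9, Σ=24 | A=load:t2 B=compute:t1 [load-bound]
step 3: L[3]=7 C[2]=3 → dur=7, Σ=31 | A=compute:t2 B=load:t3 [load-bound]
step 4: L[4]=4 C[3]=9 → dur=9, Σ=40 | A=load:t4 B=compute:t3 [compute-bound]
step 5: L[5]=2 C[4]=9 → dur=9, Σ=49 | A=compute:t4 B=load:t5 [compute-bound]
step 6: C[5]=7 → dur=7, Σ=56 | A=idle B=compute:t5 [compute-only]

step 4: A=load:t4 B=compute:t3 [compute-bound]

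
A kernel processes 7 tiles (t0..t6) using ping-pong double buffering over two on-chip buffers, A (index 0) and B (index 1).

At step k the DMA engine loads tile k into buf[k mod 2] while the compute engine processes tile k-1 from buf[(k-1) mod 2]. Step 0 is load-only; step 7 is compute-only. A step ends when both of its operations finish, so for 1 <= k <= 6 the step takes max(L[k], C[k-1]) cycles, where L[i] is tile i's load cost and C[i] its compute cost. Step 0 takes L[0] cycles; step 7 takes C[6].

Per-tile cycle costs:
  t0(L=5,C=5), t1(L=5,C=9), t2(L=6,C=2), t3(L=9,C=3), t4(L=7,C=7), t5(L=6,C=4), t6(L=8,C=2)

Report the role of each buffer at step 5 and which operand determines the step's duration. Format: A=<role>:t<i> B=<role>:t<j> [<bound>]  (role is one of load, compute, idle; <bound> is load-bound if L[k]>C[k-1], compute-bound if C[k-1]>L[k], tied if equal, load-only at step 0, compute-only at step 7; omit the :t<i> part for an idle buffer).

k=0 load=t0/5c comp=- wait=5 total=5
k=1 load=t1/5c comp=t0/5c wait=5 total=10
k=2 load=t2/6c comp=t1/9c wait=9 total=19
k=3 load=t3/9c comp=t2/2c wait=9 total=28
k=4 load=t4/7c comp=t3/3c wait=7 total=35
k=5 load=t5/6c comp=t4/7c wait=7 total=42
k=6 load=t6/8c comp=t5/4c wait=8 total=50
k=7 load=- comp=t6/2c wait=2 total=52

step 5: A=compute:t4 B=load:t5 [compute-bound]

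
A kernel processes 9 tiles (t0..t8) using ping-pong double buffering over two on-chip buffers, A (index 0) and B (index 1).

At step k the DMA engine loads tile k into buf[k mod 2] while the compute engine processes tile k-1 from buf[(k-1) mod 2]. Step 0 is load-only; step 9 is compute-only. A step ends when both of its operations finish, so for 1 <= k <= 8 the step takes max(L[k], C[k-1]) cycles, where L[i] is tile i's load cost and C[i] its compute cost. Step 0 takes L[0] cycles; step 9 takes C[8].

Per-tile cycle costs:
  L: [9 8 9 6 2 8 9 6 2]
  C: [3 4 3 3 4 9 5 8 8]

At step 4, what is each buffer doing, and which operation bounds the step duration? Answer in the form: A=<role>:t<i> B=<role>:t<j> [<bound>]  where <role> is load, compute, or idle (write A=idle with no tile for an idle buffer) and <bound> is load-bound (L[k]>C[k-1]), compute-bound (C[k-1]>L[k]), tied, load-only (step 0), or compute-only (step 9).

step 0: L[0]=9 → dur=9, Σ=9 | A=load:t0 B=idle [load-only]
step 1: L[1]=8 C[0]=3 → dur=8, Σ=17 | A=compute:t0 B=load:t1 [load-bound]
step 2: L[2]=9 C[1]=4 → dur=9, Σ=26 | A=load:t2 B=compute:t1 [load-bound]
step 3: L[3]=6 C[2]=3 → dur=6, Σ=32 | A=compute:t2 B=load:t3 [load-bound]
step 4: L[4]=2 C[3]=3 → dur=3, Σ=35 | A=load:t4 B=compute:t3 [compute-bound]
step 5: L[5]=8 C[4]=4 → dur=8, Σ=43 | A=compute:t4 B=load:t5 [load-bound]
step 6: L[6]=9 C[5]=9 → dur=9, Σ=52 | A=load:t6 B=compute:t5 [tied]
step 7: L[7]=6 C[6]=5 → dur=6, Σ=58 | A=compute:t6 B=load:t7 [load-bound]
step 8: L[8]=2 C[7]=8 → dur=8, Σ=66 | A=load:t8 B=compute:t7 [compute-bound]
step 9: C[8]=8 → dur=8, Σ=74 | A=compute:t8 B=idle [compute-only]

step 4: A=load:t4 B=compute:t3 [compute-bound]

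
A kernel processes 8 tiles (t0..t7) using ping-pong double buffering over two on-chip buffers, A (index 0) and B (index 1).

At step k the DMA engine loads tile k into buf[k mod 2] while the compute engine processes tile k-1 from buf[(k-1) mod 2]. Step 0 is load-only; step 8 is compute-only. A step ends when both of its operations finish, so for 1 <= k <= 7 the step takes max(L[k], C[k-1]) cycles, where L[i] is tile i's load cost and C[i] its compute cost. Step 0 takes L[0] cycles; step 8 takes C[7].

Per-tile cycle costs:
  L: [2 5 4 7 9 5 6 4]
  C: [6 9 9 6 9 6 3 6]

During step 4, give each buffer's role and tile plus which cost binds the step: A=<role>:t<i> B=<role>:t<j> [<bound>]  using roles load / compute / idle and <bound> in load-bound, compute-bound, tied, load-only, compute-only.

step 4: A=load:t4 B=compute:t3 [load-bound]

k=0 load=t0/2c comp=- wait=2 total=2
k=1 load=t1/5c comp=t0/6c wait=6 total=8
k=2 load=t2/4c comp=t1/9c wait=9 total=17
k=3 load=t3/7c comp=t2/9c wait=9 total=26
k=4 load=t4/9c comp=t3/6c wait=9 total=35
k=5 load=t5/5c comp=t4/9c wait=9 total=44
k=6 load=t6/6c comp=t5/6c wait=6 total=50
k=7 load=t7/4c comp=t6/3c wait=4 total=54
k=8 load=- comp=t7/6c wait=6 total=60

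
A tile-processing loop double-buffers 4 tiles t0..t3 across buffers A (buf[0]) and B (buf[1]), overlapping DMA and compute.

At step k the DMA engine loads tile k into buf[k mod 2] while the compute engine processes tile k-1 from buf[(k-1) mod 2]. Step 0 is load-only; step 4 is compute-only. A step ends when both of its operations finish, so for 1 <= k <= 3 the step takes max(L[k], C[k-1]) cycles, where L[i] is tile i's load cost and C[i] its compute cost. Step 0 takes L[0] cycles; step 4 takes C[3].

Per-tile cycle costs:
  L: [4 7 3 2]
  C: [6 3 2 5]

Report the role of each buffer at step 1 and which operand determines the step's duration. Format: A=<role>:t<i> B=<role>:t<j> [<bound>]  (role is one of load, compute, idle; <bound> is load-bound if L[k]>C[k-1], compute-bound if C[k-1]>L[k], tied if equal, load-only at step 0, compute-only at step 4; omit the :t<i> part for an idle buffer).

step 1: A=compute:t0 B=load:t1 [load-bound]

  0. 4=4c; end=4; A:t0 B:-
  1. max(7,6)=7c; end=11; A:t0 B:t1
  2. max(3,3)=3c; end=14; A:t2 B:t1
  3. max(2,2)=2c; end=16; A:t2 B:t3
  4. 5=5c; end=21; A:t2 B:t3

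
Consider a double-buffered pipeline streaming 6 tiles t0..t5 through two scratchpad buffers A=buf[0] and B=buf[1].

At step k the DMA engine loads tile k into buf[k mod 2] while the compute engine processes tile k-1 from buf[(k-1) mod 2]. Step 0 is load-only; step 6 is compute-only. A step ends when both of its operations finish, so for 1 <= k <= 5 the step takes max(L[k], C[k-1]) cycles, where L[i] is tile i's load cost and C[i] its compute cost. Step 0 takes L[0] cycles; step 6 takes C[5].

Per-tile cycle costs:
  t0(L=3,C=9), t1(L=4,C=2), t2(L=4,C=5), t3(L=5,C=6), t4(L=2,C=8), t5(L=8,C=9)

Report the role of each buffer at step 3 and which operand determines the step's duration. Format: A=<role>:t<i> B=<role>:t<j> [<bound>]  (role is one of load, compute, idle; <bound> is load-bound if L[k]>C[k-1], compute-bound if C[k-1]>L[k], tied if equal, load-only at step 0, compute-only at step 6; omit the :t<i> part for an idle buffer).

step 3: A=compute:t2 B=load:t3 [tied]

[0] DMA t0→A (3c) ∥ CU idle ⇒ 3c, clock 3
[1] DMA t1→B (4c) ∥ CU A:t0 (9c) ⇒ 9c, clock 12
[2] DMA t2→A (4c) ∥ CU B:t1 (2c) ⇒ 4c, clock 16
[3] DMA t3→B (5c) ∥ CU A:t2 (5c) ⇒ 5c, clock 21
[4] DMA t4→A (2c) ∥ CU B:t3 (6c) ⇒ 6c, clock 27
[5] DMA t5→B (8c) ∥ CU A:t4 (8c) ⇒ 8c, clock 35
[6] DMA idle ∥ CU B:t5 (9c) ⇒ 9c, clock 44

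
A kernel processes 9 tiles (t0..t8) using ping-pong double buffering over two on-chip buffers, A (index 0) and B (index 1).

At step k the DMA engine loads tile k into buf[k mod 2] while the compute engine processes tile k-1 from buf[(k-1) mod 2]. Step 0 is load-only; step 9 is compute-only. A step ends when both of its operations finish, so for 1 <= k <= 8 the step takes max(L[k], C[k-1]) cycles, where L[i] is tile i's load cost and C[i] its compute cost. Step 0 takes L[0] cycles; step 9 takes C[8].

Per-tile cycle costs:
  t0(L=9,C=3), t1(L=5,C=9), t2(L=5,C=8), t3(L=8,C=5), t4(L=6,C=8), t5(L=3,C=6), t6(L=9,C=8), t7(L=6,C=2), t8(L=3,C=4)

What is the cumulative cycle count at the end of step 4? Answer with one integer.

end_cycle[4] = 37

  0. 9=9c; end=9; A:t0 B:-
  1. max(5,3)=5c; end=14; A:t0 B:t1
  2. max(5,9)=9c; end=23; A:t2 B:t1
  3. max(8,8)=8c; end=31; A:t2 B:t3
  4. max(6,5)=6c; end=37; A:t4 B:t3
  5. max(3,8)=8c; end=45; A:t4 B:t5
  6. max(9,6)=9c; end=54; A:t6 B:t5
  7. max(6,8)=8c; end=62; A:t6 B:t7
  8. max(3,2)=3c; end=65; A:t8 B:t7
  9. 4=4c; end=69; A:t8 B:t7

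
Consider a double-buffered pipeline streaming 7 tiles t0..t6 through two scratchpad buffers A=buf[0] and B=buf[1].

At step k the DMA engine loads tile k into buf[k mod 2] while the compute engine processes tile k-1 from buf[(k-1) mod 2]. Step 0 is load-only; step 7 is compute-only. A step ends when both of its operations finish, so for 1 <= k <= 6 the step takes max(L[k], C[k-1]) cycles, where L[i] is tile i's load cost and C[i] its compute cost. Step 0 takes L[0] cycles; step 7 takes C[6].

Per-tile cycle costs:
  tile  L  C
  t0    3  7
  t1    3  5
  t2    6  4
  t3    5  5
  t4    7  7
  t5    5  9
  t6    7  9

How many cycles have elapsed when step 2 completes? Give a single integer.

  0. 3=3c; end=3; A:t0 B:-
  1. max(3,7)=7c; end=10; A:t0 B:t1
  2. max(6,5)=6c; end=16; A:t2 B:t1
  3. max(5,4)=5c; end=21; A:t2 B:t3
  4. max(7,5)=7c; end=28; A:t4 B:t3
  5. max(5,7)=7c; end=35; A:t4 B:t5
  6. max(7,9)=9c; end=44; A:t6 B:t5
  7. 9=9c; end=53; A:t6 B:t5

end_cycle[2] = 16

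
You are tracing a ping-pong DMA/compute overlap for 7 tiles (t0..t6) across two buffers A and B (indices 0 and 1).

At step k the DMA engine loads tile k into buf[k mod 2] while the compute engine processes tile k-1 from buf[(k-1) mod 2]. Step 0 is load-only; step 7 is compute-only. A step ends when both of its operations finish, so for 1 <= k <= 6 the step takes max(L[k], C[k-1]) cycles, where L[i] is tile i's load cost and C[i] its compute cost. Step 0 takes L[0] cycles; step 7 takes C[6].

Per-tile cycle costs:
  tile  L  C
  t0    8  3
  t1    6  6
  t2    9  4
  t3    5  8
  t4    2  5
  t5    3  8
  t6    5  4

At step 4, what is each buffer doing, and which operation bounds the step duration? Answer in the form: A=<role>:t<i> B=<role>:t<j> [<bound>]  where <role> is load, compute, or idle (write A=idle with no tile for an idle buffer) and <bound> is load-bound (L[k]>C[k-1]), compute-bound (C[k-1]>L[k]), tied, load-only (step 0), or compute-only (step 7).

step 4: A=load:t4 B=compute:t3 [compute-bound]

[0] DMA t0→A (8c) ∥ CU idle ⇒ 8c, clock 8
[1] DMA t1→B (6c) ∥ CU A:t0 (3c) ⇒ 6c, clock 14
[2] DMA t2→A (9c) ∥ CU B:t1 (6c) ⇒ 9c, clock 23
[3] DMA t3→B (5c) ∥ CU A:t2 (4c) ⇒ 5c, clock 28
[4] DMA t4→A (2c) ∥ CU B:t3 (8c) ⇒ 8c, clock 36
[5] DMA t5→B (3c) ∥ CU A:t4 (5c) ⇒ 5c, clock 41
[6] DMA t6→A (5c) ∥ CU B:t5 (8c) ⇒ 8c, clock 49
[7] DMA idle ∥ CU A:t6 (4c) ⇒ 4c, clock 53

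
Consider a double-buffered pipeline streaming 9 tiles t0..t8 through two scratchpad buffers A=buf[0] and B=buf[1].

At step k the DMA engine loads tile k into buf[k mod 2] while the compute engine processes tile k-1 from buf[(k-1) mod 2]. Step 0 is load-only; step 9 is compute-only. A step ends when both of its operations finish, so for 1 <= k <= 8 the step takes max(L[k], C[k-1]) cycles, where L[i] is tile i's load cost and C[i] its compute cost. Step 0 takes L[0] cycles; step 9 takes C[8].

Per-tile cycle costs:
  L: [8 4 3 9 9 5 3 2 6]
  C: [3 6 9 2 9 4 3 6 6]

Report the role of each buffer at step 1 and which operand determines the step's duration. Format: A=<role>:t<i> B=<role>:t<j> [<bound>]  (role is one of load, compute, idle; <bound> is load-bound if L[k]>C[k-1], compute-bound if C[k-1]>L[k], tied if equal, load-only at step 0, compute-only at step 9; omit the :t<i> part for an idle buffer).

step 1: A=compute:t0 B=load:t1 [load-bound]

[0] DMA t0→A (8c) ∥ CU idle ⇒ 8c, clock 8
[1] DMA t1→B (4c) ∥ CU A:t0 (3c) ⇒ 4c, clock 12
[2] DMA t2→A (3c) ∥ CU B:t1 (6c) ⇒ 6c, clock 18
[3] DMA t3→B (9c) ∥ CU A:t2 (9c) ⇒ 9c, clock 27
[4] DMA t4→A (9c) ∥ CU B:t3 (2c) ⇒ 9c, clock 36
[5] DMA t5→B (5c) ∥ CU A:t4 (9c) ⇒ 9c, clock 45
[6] DMA t6→A (3c) ∥ CU B:t5 (4c) ⇒ 4c, clock 49
[7] DMA t7→B (2c) ∥ CU A:t6 (3c) ⇒ 3c, clock 52
[8] DMA t8→A (6c) ∥ CU B:t7 (6c) ⇒ 6c, clock 58
[9] DMA idle ∥ CU A:t8 (6c) ⇒ 6c, clock 64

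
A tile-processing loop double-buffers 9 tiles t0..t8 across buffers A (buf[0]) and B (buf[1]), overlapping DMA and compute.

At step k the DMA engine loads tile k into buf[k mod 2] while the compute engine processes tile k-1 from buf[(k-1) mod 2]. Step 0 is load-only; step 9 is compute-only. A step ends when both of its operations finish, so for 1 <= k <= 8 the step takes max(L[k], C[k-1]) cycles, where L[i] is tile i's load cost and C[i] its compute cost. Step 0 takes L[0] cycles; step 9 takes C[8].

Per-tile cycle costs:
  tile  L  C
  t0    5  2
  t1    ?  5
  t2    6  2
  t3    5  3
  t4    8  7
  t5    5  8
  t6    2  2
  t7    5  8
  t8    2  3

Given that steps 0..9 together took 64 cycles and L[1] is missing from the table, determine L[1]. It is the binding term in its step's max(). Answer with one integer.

L[1] = 9

step 0 → dur = L[0]=5 = 5
step 1 → dur = max(L[1]=?, C[0]=2) = L[1]  (unknown; binding)
step 2 → dur = max(L[2]=6, C[1]=5) = 6
step 3 → dur = max(L[3]=5, C[2]=2) = 5
step 4 → dur = max(L[4]=8, C[3]=3) = 8
step 5 → dur = max(L[5]=5, C[4]=7) = 7
step 6 → dur = max(L[6]=2, C[5]=8) = 8
step 7 → dur = max(L[7]=5, C[6]=2) = 5
step 8 → dur = max(L[8]=2, C[7]=8) = 8
step 9 → dur = C[8]=3 = 3
sum of known step durations = 55
dur[1] = total - known = 64 - 55 = 9
L[1] is the binding max in step 1, so L[1] = dur[1] = 9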